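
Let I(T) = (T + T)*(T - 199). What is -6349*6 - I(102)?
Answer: -18306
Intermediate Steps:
I(T) = 2*T*(-199 + T) (I(T) = (2*T)*(-199 + T) = 2*T*(-199 + T))
-6349*6 - I(102) = -6349*6 - 2*102*(-199 + 102) = -38094 - 2*102*(-97) = -38094 - 1*(-19788) = -38094 + 19788 = -18306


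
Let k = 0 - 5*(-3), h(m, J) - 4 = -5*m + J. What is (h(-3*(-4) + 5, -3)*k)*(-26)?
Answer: 32760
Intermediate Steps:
h(m, J) = 4 + J - 5*m (h(m, J) = 4 + (-5*m + J) = 4 + (J - 5*m) = 4 + J - 5*m)
k = 15 (k = 0 + 15 = 15)
(h(-3*(-4) + 5, -3)*k)*(-26) = ((4 - 3 - 5*(-3*(-4) + 5))*15)*(-26) = ((4 - 3 - 5*(12 + 5))*15)*(-26) = ((4 - 3 - 5*17)*15)*(-26) = ((4 - 3 - 85)*15)*(-26) = -84*15*(-26) = -1260*(-26) = 32760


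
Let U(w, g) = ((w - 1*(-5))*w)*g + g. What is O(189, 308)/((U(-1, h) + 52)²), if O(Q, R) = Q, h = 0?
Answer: 189/2704 ≈ 0.069896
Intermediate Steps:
U(w, g) = g + g*w*(5 + w) (U(w, g) = ((w + 5)*w)*g + g = ((5 + w)*w)*g + g = (w*(5 + w))*g + g = g*w*(5 + w) + g = g + g*w*(5 + w))
O(189, 308)/((U(-1, h) + 52)²) = 189/((0*(1 + (-1)² + 5*(-1)) + 52)²) = 189/((0*(1 + 1 - 5) + 52)²) = 189/((0*(-3) + 52)²) = 189/((0 + 52)²) = 189/(52²) = 189/2704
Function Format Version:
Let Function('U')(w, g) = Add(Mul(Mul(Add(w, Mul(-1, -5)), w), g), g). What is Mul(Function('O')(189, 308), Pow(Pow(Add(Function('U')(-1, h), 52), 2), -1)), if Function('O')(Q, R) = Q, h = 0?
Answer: Rational(189, 2704) ≈ 0.069896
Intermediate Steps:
Function('U')(w, g) = Add(g, Mul(g, w, Add(5, w))) (Function('U')(w, g) = Add(Mul(Mul(Add(w, 5), w), g), g) = Add(Mul(Mul(Add(5, w), w), g), g) = Add(Mul(Mul(w, Add(5, w)), g), g) = Add(Mul(g, w, Add(5, w)), g) = Add(g, Mul(g, w, Add(5, w))))
Mul(Function('O')(189, 308), Pow(Pow(Add(Function('U')(-1, h), 52), 2), -1)) = Mul(189, Pow(Pow(Add(Mul(0, Add(1, Pow(-1, 2), Mul(5, -1))), 52), 2), -1)) = Mul(189, Pow(Pow(Add(Mul(0, Add(1, 1, -5)), 52), 2), -1)) = Mul(189, Pow(Pow(Add(Mul(0, -3), 52), 2), -1)) = Mul(189, Pow(Pow(Add(0, 52), 2), -1)) = Mul(189, Pow(Pow(52, 2), -1)) = Mul(189, Pow(2704, -1)) = Mul(189, Rational(1, 2704)) = Rational(189, 2704)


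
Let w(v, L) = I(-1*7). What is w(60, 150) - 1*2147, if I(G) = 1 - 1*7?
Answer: -2153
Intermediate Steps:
I(G) = -6 (I(G) = 1 - 7 = -6)
w(v, L) = -6
w(60, 150) - 1*2147 = -6 - 1*2147 = -6 - 2147 = -2153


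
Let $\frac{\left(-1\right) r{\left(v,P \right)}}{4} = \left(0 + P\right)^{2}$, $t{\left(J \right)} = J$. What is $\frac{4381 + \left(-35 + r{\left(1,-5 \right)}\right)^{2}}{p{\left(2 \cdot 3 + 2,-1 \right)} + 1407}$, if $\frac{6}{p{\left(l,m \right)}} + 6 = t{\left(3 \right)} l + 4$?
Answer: $\frac{124333}{7740} \approx 16.064$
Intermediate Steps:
$r{\left(v,P \right)} = - 4 P^{2}$ ($r{\left(v,P \right)} = - 4 \left(0 + P\right)^{2} = - 4 P^{2}$)
$p{\left(l,m \right)} = \frac{6}{-2 + 3 l}$ ($p{\left(l,m \right)} = \frac{6}{-6 + \left(3 l + 4\right)} = \frac{6}{-6 + \left(4 + 3 l\right)} = \frac{6}{-2 + 3 l}$)
$\frac{4381 + \left(-35 + r{\left(1,-5 \right)}\right)^{2}}{p{\left(2 \cdot 3 + 2,-1 \right)} + 1407} = \frac{4381 + \left(-35 - 4 \left(-5\right)^{2}\right)^{2}}{\frac{6}{-2 + 3 \left(2 \cdot 3 + 2\right)} + 1407} = \frac{4381 + \left(-35 - 100\right)^{2}}{\frac{6}{-2 + 3 \left(6 + 2\right)} + 1407} = \frac{4381 + \left(-35 - 100\right)^{2}}{\frac{6}{-2 + 3 \cdot 8} + 1407} = \frac{4381 + \left(-135\right)^{2}}{\frac{6}{-2 + 24} + 1407} = \frac{4381 + 18225}{\frac{6}{22} + 1407} = \frac{22606}{6 \cdot \frac{1}{22} + 1407} = \frac{22606}{\frac{3}{11} + 1407} = \frac{22606}{\frac{15480}{11}} = 22606 \cdot \frac{11}{15480} = \frac{124333}{7740}$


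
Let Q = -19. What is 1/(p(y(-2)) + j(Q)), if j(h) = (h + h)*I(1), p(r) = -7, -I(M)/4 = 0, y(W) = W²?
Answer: -⅐ ≈ -0.14286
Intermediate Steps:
I(M) = 0 (I(M) = -4*0 = 0)
j(h) = 0 (j(h) = (h + h)*0 = (2*h)*0 = 0)
1/(p(y(-2)) + j(Q)) = 1/(-7 + 0) = 1/(-7) = -⅐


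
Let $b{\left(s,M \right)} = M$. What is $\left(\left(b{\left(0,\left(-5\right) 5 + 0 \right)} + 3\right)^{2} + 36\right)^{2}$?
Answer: $270400$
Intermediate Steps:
$\left(\left(b{\left(0,\left(-5\right) 5 + 0 \right)} + 3\right)^{2} + 36\right)^{2} = \left(\left(\left(\left(-5\right) 5 + 0\right) + 3\right)^{2} + 36\right)^{2} = \left(\left(\left(-25 + 0\right) + 3\right)^{2} + 36\right)^{2} = \left(\left(-25 + 3\right)^{2} + 36\right)^{2} = \left(\left(-22\right)^{2} + 36\right)^{2} = \left(484 + 36\right)^{2} = 520^{2} = 270400$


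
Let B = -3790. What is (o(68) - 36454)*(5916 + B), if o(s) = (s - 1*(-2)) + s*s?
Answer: -67521760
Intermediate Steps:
o(s) = 2 + s + s² (o(s) = (s + 2) + s² = (2 + s) + s² = 2 + s + s²)
(o(68) - 36454)*(5916 + B) = ((2 + 68 + 68²) - 36454)*(5916 - 3790) = ((2 + 68 + 4624) - 36454)*2126 = (4694 - 36454)*2126 = -31760*2126 = -67521760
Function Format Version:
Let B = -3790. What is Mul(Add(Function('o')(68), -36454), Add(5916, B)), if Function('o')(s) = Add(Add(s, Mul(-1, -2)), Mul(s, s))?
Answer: -67521760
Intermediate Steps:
Function('o')(s) = Add(2, s, Pow(s, 2)) (Function('o')(s) = Add(Add(s, 2), Pow(s, 2)) = Add(Add(2, s), Pow(s, 2)) = Add(2, s, Pow(s, 2)))
Mul(Add(Function('o')(68), -36454), Add(5916, B)) = Mul(Add(Add(2, 68, Pow(68, 2)), -36454), Add(5916, -3790)) = Mul(Add(Add(2, 68, 4624), -36454), 2126) = Mul(Add(4694, -36454), 2126) = Mul(-31760, 2126) = -67521760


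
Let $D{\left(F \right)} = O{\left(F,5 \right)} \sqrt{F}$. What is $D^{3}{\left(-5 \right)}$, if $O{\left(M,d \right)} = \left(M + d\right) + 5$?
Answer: $- 625 i \sqrt{5} \approx - 1397.5 i$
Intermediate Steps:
$O{\left(M,d \right)} = 5 + M + d$
$D{\left(F \right)} = \sqrt{F} \left(10 + F\right)$ ($D{\left(F \right)} = \left(5 + F + 5\right) \sqrt{F} = \left(10 + F\right) \sqrt{F} = \sqrt{F} \left(10 + F\right)$)
$D^{3}{\left(-5 \right)} = \left(\sqrt{-5} \left(10 - 5\right)\right)^{3} = \left(i \sqrt{5} \cdot 5\right)^{3} = \left(5 i \sqrt{5}\right)^{3} = - 625 i \sqrt{5}$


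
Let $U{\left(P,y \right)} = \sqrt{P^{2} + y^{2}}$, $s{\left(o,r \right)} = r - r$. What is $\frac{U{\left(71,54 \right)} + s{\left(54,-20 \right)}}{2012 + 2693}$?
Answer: $\frac{\sqrt{7957}}{4705} \approx 0.018959$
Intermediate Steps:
$s{\left(o,r \right)} = 0$
$\frac{U{\left(71,54 \right)} + s{\left(54,-20 \right)}}{2012 + 2693} = \frac{\sqrt{71^{2} + 54^{2}} + 0}{2012 + 2693} = \frac{\sqrt{5041 + 2916} + 0}{4705} = \left(\sqrt{7957} + 0\right) \frac{1}{4705} = \sqrt{7957} \cdot \frac{1}{4705} = \frac{\sqrt{7957}}{4705}$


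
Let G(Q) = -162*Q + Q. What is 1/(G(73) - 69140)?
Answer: -1/80893 ≈ -1.2362e-5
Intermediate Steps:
G(Q) = -161*Q
1/(G(73) - 69140) = 1/(-161*73 - 69140) = 1/(-11753 - 69140) = 1/(-80893) = -1/80893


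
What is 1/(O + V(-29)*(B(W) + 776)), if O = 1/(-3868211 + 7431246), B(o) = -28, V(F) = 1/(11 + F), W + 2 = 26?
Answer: -32067315/1332575081 ≈ -0.024064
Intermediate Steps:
W = 24 (W = -2 + 26 = 24)
O = 1/3563035 ≈ 2.8066e-7
1/(O + V(-29)*(B(W) + 776)) = 1/(1/3563035 + (-28 + 776)/(11 - 29)) = 1/(1/3563035 + 748/(-18)) = 1/(1/3563035 - 1/18*748) = 1/(1/3563035 - 374/9) = 1/(-1332575081/32067315) = -32067315/1332575081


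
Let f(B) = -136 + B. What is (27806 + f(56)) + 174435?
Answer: 202161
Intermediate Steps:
(27806 + f(56)) + 174435 = (27806 + (-136 + 56)) + 174435 = (27806 - 80) + 174435 = 27726 + 174435 = 202161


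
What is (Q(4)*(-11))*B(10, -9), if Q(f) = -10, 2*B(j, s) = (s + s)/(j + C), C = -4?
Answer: -165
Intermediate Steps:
B(j, s) = s/(-4 + j) (B(j, s) = ((s + s)/(j - 4))/2 = ((2*s)/(-4 + j))/2 = (2*s/(-4 + j))/2 = s/(-4 + j))
(Q(4)*(-11))*B(10, -9) = (-10*(-11))*(-9/(-4 + 10)) = 110*(-9/6) = 110*(-9*⅙) = 110*(-3/2) = -165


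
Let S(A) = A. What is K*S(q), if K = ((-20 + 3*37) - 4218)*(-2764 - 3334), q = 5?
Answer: 125832230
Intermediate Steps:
K = 25166446 (K = ((-20 + 111) - 4218)*(-6098) = (91 - 4218)*(-6098) = -4127*(-6098) = 25166446)
K*S(q) = 25166446*5 = 125832230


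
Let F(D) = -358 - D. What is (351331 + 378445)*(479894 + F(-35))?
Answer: 349979406096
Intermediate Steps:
(351331 + 378445)*(479894 + F(-35)) = (351331 + 378445)*(479894 + (-358 - 1*(-35))) = 729776*(479894 + (-358 + 35)) = 729776*(479894 - 323) = 729776*479571 = 349979406096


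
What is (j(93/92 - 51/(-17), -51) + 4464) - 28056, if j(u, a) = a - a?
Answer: -23592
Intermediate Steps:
j(u, a) = 0
(j(93/92 - 51/(-17), -51) + 4464) - 28056 = (0 + 4464) - 28056 = 4464 - 28056 = -23592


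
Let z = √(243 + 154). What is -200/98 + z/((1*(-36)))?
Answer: -100/49 - √397/36 ≈ -2.5943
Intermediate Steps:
z = √397 ≈ 19.925
-200/98 + z/((1*(-36))) = -200/98 + √397/((1*(-36))) = -200*1/98 + √397/(-36) = -100/49 + √397*(-1/36) = -100/49 - √397/36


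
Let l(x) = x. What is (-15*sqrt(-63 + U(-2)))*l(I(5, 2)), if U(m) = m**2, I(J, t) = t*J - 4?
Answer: -90*I*sqrt(59) ≈ -691.3*I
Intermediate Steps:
I(J, t) = -4 + J*t (I(J, t) = J*t - 4 = -4 + J*t)
(-15*sqrt(-63 + U(-2)))*l(I(5, 2)) = (-15*sqrt(-63 + (-2)**2))*(-4 + 5*2) = (-15*sqrt(-63 + 4))*(-4 + 10) = -15*I*sqrt(59)*6 = -90*I*sqrt(59)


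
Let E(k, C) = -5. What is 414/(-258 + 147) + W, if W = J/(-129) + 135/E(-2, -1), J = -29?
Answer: -145600/4773 ≈ -30.505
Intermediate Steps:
W = -3454/129 (W = -29/(-129) + 135/(-5) = -29*(-1/129) + 135*(-1/5) = 29/129 - 27 = -3454/129 ≈ -26.775)
414/(-258 + 147) + W = 414/(-258 + 147) - 3454/129 = 414/(-111) - 3454/129 = -1/111*414 - 3454/129 = -138/37 - 3454/129 = -145600/4773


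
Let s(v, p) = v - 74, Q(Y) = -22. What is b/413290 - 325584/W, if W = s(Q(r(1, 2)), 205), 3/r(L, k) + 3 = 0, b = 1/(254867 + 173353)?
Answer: 600224427047701/176979043800 ≈ 3391.5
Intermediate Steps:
b = 1/428220 ≈ 2.3352e-6
r(L, k) = -1 (r(L, k) = 3/(-3 + 0) = 3/(-3) = 3*(-⅓) = -1)
s(v, p) = -74 + v
W = -96 (W = -74 - 22 = -96)
b/413290 - 325584/W = (1/428220)/413290 - 325584/(-96) = (1/428220)*(1/413290) - 325584*(-1/96) = 1/176979043800 + 6783/2 = 600224427047701/176979043800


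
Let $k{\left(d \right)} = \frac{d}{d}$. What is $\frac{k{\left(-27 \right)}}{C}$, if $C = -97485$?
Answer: $- \frac{1}{97485} \approx -1.0258 \cdot 10^{-5}$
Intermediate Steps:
$k{\left(d \right)} = 1$
$\frac{k{\left(-27 \right)}}{C} = 1 \frac{1}{-97485} = 1 \left(- \frac{1}{97485}\right) = - \frac{1}{97485}$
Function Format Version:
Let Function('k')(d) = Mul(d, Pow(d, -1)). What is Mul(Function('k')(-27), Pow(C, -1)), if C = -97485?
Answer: Rational(-1, 97485) ≈ -1.0258e-5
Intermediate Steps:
Function('k')(d) = 1
Mul(Function('k')(-27), Pow(C, -1)) = Mul(1, Pow(-97485, -1)) = Mul(1, Rational(-1, 97485)) = Rational(-1, 97485)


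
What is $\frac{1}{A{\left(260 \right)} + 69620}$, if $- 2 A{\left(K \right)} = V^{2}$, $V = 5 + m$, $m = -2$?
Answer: $\frac{2}{139231} \approx 1.4365 \cdot 10^{-5}$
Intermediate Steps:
$V = 3$ ($V = 5 - 2 = 3$)
$A{\left(K \right)} = - \frac{9}{2}$ ($A{\left(K \right)} = - \frac{3^{2}}{2} = \left(- \frac{1}{2}\right) 9 = - \frac{9}{2}$)
$\frac{1}{A{\left(260 \right)} + 69620} = \frac{1}{- \frac{9}{2} + 69620} = \frac{1}{\frac{139231}{2}} = \frac{2}{139231}$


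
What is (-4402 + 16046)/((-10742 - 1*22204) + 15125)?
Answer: -164/251 ≈ -0.65339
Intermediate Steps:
(-4402 + 16046)/((-10742 - 1*22204) + 15125) = 11644/((-10742 - 22204) + 15125) = 11644/(-32946 + 15125) = 11644/(-17821) = 11644*(-1/17821) = -164/251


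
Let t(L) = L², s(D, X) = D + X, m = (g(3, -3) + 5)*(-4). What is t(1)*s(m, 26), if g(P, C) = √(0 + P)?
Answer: 6 - 4*√3 ≈ -0.92820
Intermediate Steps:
g(P, C) = √P
m = -20 - 4*√3 (m = (√3 + 5)*(-4) = (5 + √3)*(-4) = -20 - 4*√3 ≈ -26.928)
t(1)*s(m, 26) = 1²*((-20 - 4*√3) + 26) = 1*(6 - 4*√3) = 6 - 4*√3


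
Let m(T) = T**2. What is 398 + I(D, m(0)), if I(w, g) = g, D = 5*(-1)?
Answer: 398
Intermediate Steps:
D = -5
398 + I(D, m(0)) = 398 + 0**2 = 398 + 0 = 398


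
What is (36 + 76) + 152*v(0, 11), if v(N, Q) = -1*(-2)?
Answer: 416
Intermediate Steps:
v(N, Q) = 2
(36 + 76) + 152*v(0, 11) = (36 + 76) + 152*2 = 112 + 304 = 416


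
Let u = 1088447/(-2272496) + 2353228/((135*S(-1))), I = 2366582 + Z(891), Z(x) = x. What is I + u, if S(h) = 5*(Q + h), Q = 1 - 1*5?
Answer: 18152394739076287/7669674000 ≈ 2.3668e+6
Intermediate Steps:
Q = -4 (Q = 1 - 5 = -4)
S(h) = -20 + 5*h (S(h) = 5*(-4 + h) = -20 + 5*h)
I = 2367473 (I = 2366582 + 891 = 2367473)
u = -5351374725713/7669674000 (u = 1088447/(-2272496) + 2353228/((135*(-20 + 5*(-1)))) = 1088447*(-1/2272496) + 2353228/((135*(-20 - 5))) = -1088447/2272496 + 2353228/((135*(-25))) = -1088447/2272496 + 2353228/(-3375) = -1088447/2272496 + 2353228*(-1/3375) = -1088447/2272496 - 2353228/3375 = -5351374725713/7669674000 ≈ -697.73)
I + u = 2367473 - 5351374725713/7669674000 = 18152394739076287/7669674000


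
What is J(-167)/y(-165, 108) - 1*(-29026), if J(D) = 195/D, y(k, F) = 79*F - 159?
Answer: 13528931457/466097 ≈ 29026.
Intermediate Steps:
y(k, F) = -159 + 79*F
J(-167)/y(-165, 108) - 1*(-29026) = (195/(-167))/(-159 + 79*108) - 1*(-29026) = (195*(-1/167))/(-159 + 8532) + 29026 = -195/167/8373 + 29026 = -195/167*1/8373 + 29026 = -65/466097 + 29026 = 13528931457/466097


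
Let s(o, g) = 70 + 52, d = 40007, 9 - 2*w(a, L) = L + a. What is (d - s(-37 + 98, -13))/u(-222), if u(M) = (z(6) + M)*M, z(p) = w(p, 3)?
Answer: 13295/16428 ≈ 0.80929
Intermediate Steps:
w(a, L) = 9/2 - L/2 - a/2 (w(a, L) = 9/2 - (L + a)/2 = 9/2 + (-L/2 - a/2) = 9/2 - L/2 - a/2)
z(p) = 3 - p/2 (z(p) = 9/2 - ½*3 - p/2 = 9/2 - 3/2 - p/2 = 3 - p/2)
s(o, g) = 122
u(M) = M² (u(M) = ((3 - ½*6) + M)*M = ((3 - 3) + M)*M = (0 + M)*M = M*M = M²)
(d - s(-37 + 98, -13))/u(-222) = (40007 - 1*122)/((-222)²) = (40007 - 122)/49284 = 39885*(1/49284) = 13295/16428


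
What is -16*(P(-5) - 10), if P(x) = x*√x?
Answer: 160 + 80*I*√5 ≈ 160.0 + 178.89*I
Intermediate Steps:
P(x) = x^(3/2)
-16*(P(-5) - 10) = -16*((-5)^(3/2) - 10) = -16*(-5*I*√5 - 10) = -16*(-10 - 5*I*√5) = 160 + 80*I*√5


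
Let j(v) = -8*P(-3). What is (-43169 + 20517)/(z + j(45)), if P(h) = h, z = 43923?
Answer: -22652/43947 ≈ -0.51544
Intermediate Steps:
j(v) = 24 (j(v) = -8*(-3) = 24)
(-43169 + 20517)/(z + j(45)) = (-43169 + 20517)/(43923 + 24) = -22652/43947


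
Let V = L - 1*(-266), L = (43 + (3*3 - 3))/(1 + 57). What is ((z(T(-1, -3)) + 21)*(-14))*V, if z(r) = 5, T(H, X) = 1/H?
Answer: -2816814/29 ≈ -97132.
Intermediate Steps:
L = 49/58 (L = (43 + (9 - 3))/58 = (43 + 6)*(1/58) = 49*(1/58) = 49/58 ≈ 0.84483)
V = 15477/58 (V = 49/58 - 1*(-266) = 49/58 + 266 = 15477/58 ≈ 266.84)
((z(T(-1, -3)) + 21)*(-14))*V = ((5 + 21)*(-14))*(15477/58) = (26*(-14))*(15477/58) = -364*15477/58 = -2816814/29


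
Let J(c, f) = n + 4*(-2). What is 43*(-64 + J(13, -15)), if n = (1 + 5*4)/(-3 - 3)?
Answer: -6493/2 ≈ -3246.5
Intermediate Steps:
n = -7/2 (n = (1 + 20)/(-6) = 21*(-1/6) = -7/2 ≈ -3.5000)
J(c, f) = -23/2 (J(c, f) = -7/2 + 4*(-2) = -7/2 - 8 = -23/2)
43*(-64 + J(13, -15)) = 43*(-64 - 23/2) = 43*(-151/2) = -6493/2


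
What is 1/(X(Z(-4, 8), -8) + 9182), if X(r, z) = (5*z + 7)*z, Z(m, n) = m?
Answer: 1/9446 ≈ 0.00010586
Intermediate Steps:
X(r, z) = z*(7 + 5*z) (X(r, z) = (7 + 5*z)*z = z*(7 + 5*z))
1/(X(Z(-4, 8), -8) + 9182) = 1/(-8*(7 + 5*(-8)) + 9182) = 1/(-8*(7 - 40) + 9182) = 1/(-8*(-33) + 9182) = 1/(264 + 9182) = 1/9446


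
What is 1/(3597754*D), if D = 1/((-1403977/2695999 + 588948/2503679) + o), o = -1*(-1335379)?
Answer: 4506847129059232164/12142268788819599517 ≈ 0.37117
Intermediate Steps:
o = 1335379
D = 6749916080321/9013694258118464328 (D = 1/((-1403977/2695999 + 588948/2503679) + 1335379) = 1/(-1927304512331/6749916080321 + 1335379) = 1/(9013694258118464328/6749916080321) = 6749916080321/9013694258118464328 ≈ 7.4885e-7)
1/(3597754*D) = 1/(3597754*(6749916080321/9013694258118464328)) = (1/3597754)*(9013694258118464328/6749916080321) = 4506847129059232164/12142268788819599517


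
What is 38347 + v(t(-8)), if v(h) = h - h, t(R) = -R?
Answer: 38347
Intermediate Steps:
v(h) = 0
38347 + v(t(-8)) = 38347 + 0 = 38347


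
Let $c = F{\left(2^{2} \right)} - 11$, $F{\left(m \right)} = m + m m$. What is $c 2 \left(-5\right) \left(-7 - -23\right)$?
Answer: $-1440$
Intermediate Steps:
$F{\left(m \right)} = m + m^{2}$
$c = 9$ ($c = 2^{2} \left(1 + 2^{2}\right) - 11 = 4 \left(1 + 4\right) - 11 = 4 \cdot 5 - 11 = 20 - 11 = 9$)
$c 2 \left(-5\right) \left(-7 - -23\right) = 9 \cdot 2 \left(-5\right) \left(-7 - -23\right) = 9 \left(-10\right) \left(-7 + 23\right) = \left(-90\right) 16 = -1440$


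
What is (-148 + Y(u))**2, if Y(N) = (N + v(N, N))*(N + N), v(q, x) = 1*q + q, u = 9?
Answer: 114244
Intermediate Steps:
v(q, x) = 2*q (v(q, x) = q + q = 2*q)
Y(N) = 6*N**2 (Y(N) = (N + 2*N)*(N + N) = (3*N)*(2*N) = 6*N**2)
(-148 + Y(u))**2 = (-148 + 6*9**2)**2 = (-148 + 6*81)**2 = (-148 + 486)**2 = 338**2 = 114244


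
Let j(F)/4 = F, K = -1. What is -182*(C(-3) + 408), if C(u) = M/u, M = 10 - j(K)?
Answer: -220220/3 ≈ -73407.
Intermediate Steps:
j(F) = 4*F
M = 14 (M = 10 - 4*(-1) = 10 - 1*(-4) = 10 + 4 = 14)
C(u) = 14/u
-182*(C(-3) + 408) = -182*(14/(-3) + 408) = -182*(14*(-1/3) + 408) = -182*(-14/3 + 408) = -182*1210/3 = -220220/3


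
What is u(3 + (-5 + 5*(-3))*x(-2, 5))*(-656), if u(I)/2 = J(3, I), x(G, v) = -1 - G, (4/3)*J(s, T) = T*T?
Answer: -284376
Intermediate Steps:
J(s, T) = 3*T²/4 (J(s, T) = 3*(T*T)/4 = 3*T²/4)
u(I) = 3*I²/2 (u(I) = 2*(3*I²/4) = 3*I²/2)
u(3 + (-5 + 5*(-3))*x(-2, 5))*(-656) = (3*(3 + (-5 + 5*(-3))*(-1 - 1*(-2)))²/2)*(-656) = (3*(3 + (-5 - 15)*(-1 + 2))²/2)*(-656) = (3*(3 - 20*1)²/2)*(-656) = (3*(3 - 20)²/2)*(-656) = ((3/2)*(-17)²)*(-656) = ((3/2)*289)*(-656) = (867/2)*(-656) = -284376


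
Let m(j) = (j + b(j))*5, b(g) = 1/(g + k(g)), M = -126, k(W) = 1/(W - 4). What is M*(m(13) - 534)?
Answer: 3483711/59 ≈ 59046.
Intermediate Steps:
k(W) = 1/(-4 + W)
b(g) = 1/(g + 1/(-4 + g))
m(j) = 5*j + 5*(-4 + j)/(1 + j*(-4 + j)) (m(j) = (j + (-4 + j)/(1 + j*(-4 + j)))*5 = 5*j + 5*(-4 + j)/(1 + j*(-4 + j)))
M*(m(13) - 534) = -126*((5*13 + 5/(13 + 1/(-4 + 13))) - 534) = -126*((65 + 5/(13 + 1/9)) - 534) = -126*((65 + 5/(13 + ⅑)) - 534) = -126*((65 + 5/(118/9)) - 534) = -126*((65 + 5*(9/118)) - 534) = -126*((65 + 45/118) - 534) = -126*(7715/118 - 534) = -126*(-55297/118) = 3483711/59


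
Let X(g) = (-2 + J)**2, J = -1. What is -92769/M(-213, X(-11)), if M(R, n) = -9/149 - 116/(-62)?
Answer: -428500011/8363 ≈ -51238.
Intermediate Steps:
X(g) = 9 (X(g) = (-2 - 1)**2 = (-3)**2 = 9)
M(R, n) = 8363/4619 (M(R, n) = -9*1/149 - 116*(-1/62) = -9/149 + 58/31 = 8363/4619)
-92769/M(-213, X(-11)) = -92769/8363/4619 = -92769*4619/8363 = -428500011/8363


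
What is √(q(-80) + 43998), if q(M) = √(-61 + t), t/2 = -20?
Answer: √(43998 + I*√101) ≈ 209.76 + 0.024*I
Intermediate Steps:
t = -40 (t = 2*(-20) = -40)
q(M) = I*√101 (q(M) = √(-61 - 40) = √(-101) = I*√101)
√(q(-80) + 43998) = √(I*√101 + 43998) = √(43998 + I*√101)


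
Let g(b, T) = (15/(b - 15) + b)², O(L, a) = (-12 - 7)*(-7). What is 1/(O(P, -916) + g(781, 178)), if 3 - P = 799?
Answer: 586756/357994262669 ≈ 1.6390e-6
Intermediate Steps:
P = -796 (P = 3 - 1*799 = 3 - 799 = -796)
O(L, a) = 133 (O(L, a) = -19*(-7) = 133)
g(b, T) = (b + 15/(-15 + b))² (g(b, T) = (15/(-15 + b) + b)² = (b + 15/(-15 + b))²)
1/(O(P, -916) + g(781, 178)) = 1/(133 + (15 + 781² - 15*781)²/(-15 + 781)²) = 1/(133 + (15 + 609961 - 11715)²/766²) = 1/(133 + (1/586756)*598261²) = 1/(133 + (1/586756)*357916224121) = 1/(133 + 357916224121/586756) = 1/(357994262669/586756) = 586756/357994262669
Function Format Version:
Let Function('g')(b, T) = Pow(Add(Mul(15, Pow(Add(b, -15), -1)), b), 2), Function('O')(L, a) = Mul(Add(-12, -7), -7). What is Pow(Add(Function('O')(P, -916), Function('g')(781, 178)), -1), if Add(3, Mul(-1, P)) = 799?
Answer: Rational(586756, 357994262669) ≈ 1.6390e-6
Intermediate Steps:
P = -796 (P = Add(3, Mul(-1, 799)) = Add(3, -799) = -796)
Function('O')(L, a) = 133 (Function('O')(L, a) = Mul(-19, -7) = 133)
Function('g')(b, T) = Pow(Add(b, Mul(15, Pow(Add(-15, b), -1))), 2) (Function('g')(b, T) = Pow(Add(Mul(15, Pow(Add(-15, b), -1)), b), 2) = Pow(Add(b, Mul(15, Pow(Add(-15, b), -1))), 2))
Pow(Add(Function('O')(P, -916), Function('g')(781, 178)), -1) = Pow(Add(133, Mul(Pow(Add(-15, 781), -2), Pow(Add(15, Pow(781, 2), Mul(-15, 781)), 2))), -1) = Pow(Add(133, Mul(Pow(766, -2), Pow(Add(15, 609961, -11715), 2))), -1) = Pow(Add(133, Mul(Rational(1, 586756), Pow(598261, 2))), -1) = Pow(Add(133, Mul(Rational(1, 586756), 357916224121)), -1) = Pow(Add(133, Rational(357916224121, 586756)), -1) = Pow(Rational(357994262669, 586756), -1) = Rational(586756, 357994262669)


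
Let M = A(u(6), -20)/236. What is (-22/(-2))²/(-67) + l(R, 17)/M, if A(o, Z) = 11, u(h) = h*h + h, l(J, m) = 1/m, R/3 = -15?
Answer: -6815/12529 ≈ -0.54394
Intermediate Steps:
R = -45 (R = 3*(-15) = -45)
u(h) = h + h² (u(h) = h² + h = h + h²)
M = 11/236 ≈ 0.046610
(-22/(-2))²/(-67) + l(R, 17)/M = (-22/(-2))²/(-67) + 1/(17*(11/236)) = (-22*(-½))²*(-1/67) + (1/17)*(236/11) = 11²*(-1/67) + 236/187 = 121*(-1/67) + 236/187 = -121/67 + 236/187 = -6815/12529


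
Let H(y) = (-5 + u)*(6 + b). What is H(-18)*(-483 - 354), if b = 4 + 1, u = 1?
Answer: 36828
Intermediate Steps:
b = 5
H(y) = -44 (H(y) = (-5 + 1)*(6 + 5) = -4*11 = -44)
H(-18)*(-483 - 354) = -44*(-483 - 354) = -44*(-837) = 36828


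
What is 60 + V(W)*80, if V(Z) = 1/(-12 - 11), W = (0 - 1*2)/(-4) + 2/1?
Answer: 1300/23 ≈ 56.522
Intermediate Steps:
W = 5/2 (W = (0 - 2)*(-¼) + 2*1 = -2*(-¼) + 2 = ½ + 2 = 5/2 ≈ 2.5000)
V(Z) = -1/23 (V(Z) = 1/(-23) = -1/23)
60 + V(W)*80 = 60 - 1/23*80 = 60 - 80/23 = 1300/23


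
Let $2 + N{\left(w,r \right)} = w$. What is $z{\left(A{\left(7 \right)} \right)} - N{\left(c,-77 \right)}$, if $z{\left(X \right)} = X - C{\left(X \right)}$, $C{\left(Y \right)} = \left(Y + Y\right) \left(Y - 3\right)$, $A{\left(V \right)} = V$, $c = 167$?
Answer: $-214$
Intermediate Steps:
$N{\left(w,r \right)} = -2 + w$
$C{\left(Y \right)} = 2 Y \left(-3 + Y\right)$
$z{\left(X \right)} = X - 2 X \left(-3 + X\right)$
$z{\left(A{\left(7 \right)} \right)} - N{\left(c,-77 \right)} = 7 \left(7 - 14\right) - \left(-2 + 167\right) = 7 \left(7 - 14\right) - 165 = 7 \left(-7\right) - 165 = -49 - 165 = -214$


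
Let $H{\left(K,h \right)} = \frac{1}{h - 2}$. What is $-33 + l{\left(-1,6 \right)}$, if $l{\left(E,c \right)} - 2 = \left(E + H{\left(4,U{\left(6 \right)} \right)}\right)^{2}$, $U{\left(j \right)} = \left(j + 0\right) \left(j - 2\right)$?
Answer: $- \frac{14563}{484} \approx -30.089$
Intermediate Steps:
$U{\left(j \right)} = j \left(-2 + j\right)$
$H{\left(K,h \right)} = \frac{1}{-2 + h}$
$l{\left(E,c \right)} = 2 + \left(\frac{1}{22} + E\right)^{2}$ ($l{\left(E,c \right)} = 2 + \left(E + \frac{1}{-2 + 6 \left(-2 + 6\right)}\right)^{2} = 2 + \left(E + \frac{1}{-2 + 6 \cdot 4}\right)^{2} = 2 + \left(E + \frac{1}{-2 + 24}\right)^{2} = 2 + \left(E + \frac{1}{22}\right)^{2} = 2 + \left(\frac{1}{22} + E\right)^{2}$)
$-33 + l{\left(-1,6 \right)} = -33 + \left(2 + \frac{\left(1 + 22 \left(-1\right)\right)^{2}}{484}\right) = -33 + \left(2 + \frac{\left(1 - 22\right)^{2}}{484}\right) = -33 + \left(2 + \frac{\left(-21\right)^{2}}{484}\right) = -33 + \left(2 + \frac{1}{484} \cdot 441\right) = -33 + \left(2 + \frac{441}{484}\right) = -33 + \frac{1409}{484} = - \frac{14563}{484}$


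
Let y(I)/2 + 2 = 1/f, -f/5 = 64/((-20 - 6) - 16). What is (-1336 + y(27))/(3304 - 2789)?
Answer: -107179/41200 ≈ -2.6014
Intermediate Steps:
f = 160/21 (f = -320/((-20 - 6) - 16) = -320/(-26 - 16) = -320/(-42) = -320*(-1)/42 = -5*(-32/21) = 160/21 ≈ 7.6190)
y(I) = -299/80 (y(I) = -4 + 2/(160/21) = -4 + 2*(21/160) = -4 + 21/80 = -299/80)
(-1336 + y(27))/(3304 - 2789) = (-1336 - 299/80)/(3304 - 2789) = -107179/80/515 = -107179/80*1/515 = -107179/41200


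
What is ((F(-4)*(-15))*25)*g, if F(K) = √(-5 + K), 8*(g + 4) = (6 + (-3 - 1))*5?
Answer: 12375*I/4 ≈ 3093.8*I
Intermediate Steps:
g = -11/4 (g = -4 + ((6 + (-3 - 1))*5)/8 = -4 + ((6 - 4)*5)/8 = -4 + (2*5)/8 = -4 + (⅛)*10 = -4 + 5/4 = -11/4 ≈ -2.7500)
((F(-4)*(-15))*25)*g = ((√(-5 - 4)*(-15))*25)*(-11/4) = ((√(-9)*(-15))*25)*(-11/4) = (((3*I)*(-15))*25)*(-11/4) = (-45*I*25)*(-11/4) = -1125*I*(-11/4) = 12375*I/4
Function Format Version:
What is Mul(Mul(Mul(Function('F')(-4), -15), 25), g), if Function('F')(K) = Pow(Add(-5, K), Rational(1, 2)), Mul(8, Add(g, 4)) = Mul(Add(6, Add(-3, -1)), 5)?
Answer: Mul(Rational(12375, 4), I) ≈ Mul(3093.8, I)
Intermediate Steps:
g = Rational(-11, 4) (g = Add(-4, Mul(Rational(1, 8), Mul(Add(6, Add(-3, -1)), 5))) = Add(-4, Mul(Rational(1, 8), Mul(Add(6, -4), 5))) = Add(-4, Mul(Rational(1, 8), Mul(2, 5))) = Add(-4, Mul(Rational(1, 8), 10)) = Add(-4, Rational(5, 4)) = Rational(-11, 4) ≈ -2.7500)
Mul(Mul(Mul(Function('F')(-4), -15), 25), g) = Mul(Mul(Mul(Pow(Add(-5, -4), Rational(1, 2)), -15), 25), Rational(-11, 4)) = Mul(Mul(Mul(Pow(-9, Rational(1, 2)), -15), 25), Rational(-11, 4)) = Mul(Mul(Mul(Mul(3, I), -15), 25), Rational(-11, 4)) = Mul(Mul(Mul(-45, I), 25), Rational(-11, 4)) = Mul(Mul(-1125, I), Rational(-11, 4)) = Mul(Rational(12375, 4), I)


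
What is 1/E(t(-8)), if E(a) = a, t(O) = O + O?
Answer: -1/16 ≈ -0.062500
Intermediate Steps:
t(O) = 2*O
1/E(t(-8)) = 1/(2*(-8)) = 1/(-16) = -1/16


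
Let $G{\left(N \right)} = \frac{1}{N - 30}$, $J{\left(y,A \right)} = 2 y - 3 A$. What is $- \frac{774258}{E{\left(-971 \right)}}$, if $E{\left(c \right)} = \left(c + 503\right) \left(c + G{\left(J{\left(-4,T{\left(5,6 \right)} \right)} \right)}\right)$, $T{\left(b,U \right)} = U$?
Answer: $- \frac{3613204}{2120703} \approx -1.7038$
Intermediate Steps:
$J{\left(y,A \right)} = - 3 A + 2 y$
$G{\left(N \right)} = \frac{1}{-30 + N}$
$E{\left(c \right)} = \left(503 + c\right) \left(- \frac{1}{56} + c\right)$ ($E{\left(c \right)} = \left(c + 503\right) \left(c + \frac{1}{-30 + \left(\left(-3\right) 6 + 2 \left(-4\right)\right)}\right) = \left(503 + c\right) \left(c + \frac{1}{-30 - 26}\right) = \left(503 + c\right) \left(c + \frac{1}{-56}\right) = \left(503 + c\right) \left(c - \frac{1}{56}\right) = \left(503 + c\right) \left(- \frac{1}{56} + c\right)$)
$- \frac{774258}{E{\left(-971 \right)}} = - \frac{774258}{- \frac{503}{56} + \left(-971\right)^{2} + \frac{28167}{56} \left(-971\right)} = - \frac{774258}{- \frac{503}{56} + 942841 - \frac{27350157}{56}} = - \frac{774258}{\frac{6362109}{14}} = \left(-774258\right) \frac{14}{6362109} = - \frac{3613204}{2120703}$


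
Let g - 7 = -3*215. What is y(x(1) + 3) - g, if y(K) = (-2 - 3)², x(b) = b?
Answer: 663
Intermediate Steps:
y(K) = 25 (y(K) = (-5)² = 25)
g = -638 (g = 7 - 3*215 = 7 - 645 = -638)
y(x(1) + 3) - g = 25 - 1*(-638) = 25 + 638 = 663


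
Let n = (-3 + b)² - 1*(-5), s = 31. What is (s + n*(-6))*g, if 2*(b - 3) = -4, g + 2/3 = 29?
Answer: -1955/3 ≈ -651.67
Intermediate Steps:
g = 85/3 (g = -⅔ + 29 = 85/3 ≈ 28.333)
b = 1 (b = 3 + (½)*(-4) = 3 - 2 = 1)
n = 9 (n = (-3 + 1)² - 1*(-5) = (-2)² + 5 = 4 + 5 = 9)
(s + n*(-6))*g = (31 + 9*(-6))*(85/3) = (31 - 54)*(85/3) = -23*85/3 = -1955/3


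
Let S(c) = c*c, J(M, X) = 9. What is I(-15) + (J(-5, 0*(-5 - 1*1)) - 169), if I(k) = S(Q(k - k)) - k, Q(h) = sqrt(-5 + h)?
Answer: -150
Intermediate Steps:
S(c) = c**2
I(k) = -5 - k (I(k) = (sqrt(-5 + (k - k)))**2 - k = (sqrt(-5 + 0))**2 - k = (sqrt(-5))**2 - k = (I*sqrt(5))**2 - k = -5 - k)
I(-15) + (J(-5, 0*(-5 - 1*1)) - 169) = (-5 - 1*(-15)) + (9 - 169) = (-5 + 15) - 160 = 10 - 160 = -150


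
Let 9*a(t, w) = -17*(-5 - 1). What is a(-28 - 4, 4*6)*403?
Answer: 13702/3 ≈ 4567.3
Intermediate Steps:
a(t, w) = 34/3 (a(t, w) = (-17*(-5 - 1))/9 = (-17*(-6))/9 = (⅑)*102 = 34/3)
a(-28 - 4, 4*6)*403 = (34/3)*403 = 13702/3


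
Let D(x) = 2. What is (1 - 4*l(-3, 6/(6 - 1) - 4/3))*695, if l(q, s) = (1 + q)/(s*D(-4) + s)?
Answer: -13205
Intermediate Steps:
l(q, s) = (1 + q)/(3*s) (l(q, s) = (1 + q)/(s*2 + s) = (1 + q)/(2*s + s) = (1 + q)/((3*s)) = (1 + q)*(1/(3*s)) = (1 + q)/(3*s))
(1 - 4*l(-3, 6/(6 - 1) - 4/3))*695 = (1 - 4*(1 - 3)/(3*(6/(6 - 1) - 4/3)))*695 = (1 - 4*(-2)/(3*(6/5 - 4*⅓)))*695 = (1 - 4*(-2)/(3*(6*(⅕) - 4/3)))*695 = (1 - 4*(-2)/(3*(6/5 - 4/3)))*695 = (1 - 4*(-2)/(3*(-2/15)))*695 = (1 - 4*(-15)*(-2)/(3*2))*695 = (1 - 4*5)*695 = (1 - 20)*695 = -19*695 = -13205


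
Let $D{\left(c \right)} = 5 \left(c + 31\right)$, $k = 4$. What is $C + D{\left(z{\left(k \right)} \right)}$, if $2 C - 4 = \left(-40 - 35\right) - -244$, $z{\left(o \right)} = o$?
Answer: $\frac{523}{2} \approx 261.5$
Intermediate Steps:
$D{\left(c \right)} = 155 + 5 c$ ($D{\left(c \right)} = 5 \left(31 + c\right) = 155 + 5 c$)
$C = \frac{173}{2}$ ($C = 2 + \frac{\left(-40 - 35\right) - -244}{2} = 2 + \frac{\left(-40 - 35\right) + 244}{2} = 2 + \frac{-75 + 244}{2} = 2 + \frac{1}{2} \cdot 169 = 2 + \frac{169}{2} = \frac{173}{2} \approx 86.5$)
$C + D{\left(z{\left(k \right)} \right)} = \frac{173}{2} + \left(155 + 5 \cdot 4\right) = \frac{173}{2} + \left(155 + 20\right) = \frac{173}{2} + 175 = \frac{523}{2}$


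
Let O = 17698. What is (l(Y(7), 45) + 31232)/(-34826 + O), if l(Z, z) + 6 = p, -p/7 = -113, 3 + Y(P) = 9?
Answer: -32017/17128 ≈ -1.8693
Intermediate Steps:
Y(P) = 6 (Y(P) = -3 + 9 = 6)
p = 791 (p = -7*(-113) = 791)
l(Z, z) = 785 (l(Z, z) = -6 + 791 = 785)
(l(Y(7), 45) + 31232)/(-34826 + O) = (785 + 31232)/(-34826 + 17698) = 32017/(-17128) = 32017*(-1/17128) = -32017/17128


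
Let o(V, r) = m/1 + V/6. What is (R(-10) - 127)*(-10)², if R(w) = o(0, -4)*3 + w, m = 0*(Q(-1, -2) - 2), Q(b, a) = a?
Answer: -13700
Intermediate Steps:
m = 0 (m = 0*(-2 - 2) = 0*(-4) = 0)
o(V, r) = V/6 (o(V, r) = 0/1 + V/6 = 0*1 + V*(⅙) = 0 + V/6 = V/6)
R(w) = w (R(w) = ((⅙)*0)*3 + w = 0*3 + w = 0 + w = w)
(R(-10) - 127)*(-10)² = (-10 - 127)*(-10)² = -137*100 = -13700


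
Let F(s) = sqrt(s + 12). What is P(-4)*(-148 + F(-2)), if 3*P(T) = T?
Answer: 592/3 - 4*sqrt(10)/3 ≈ 193.12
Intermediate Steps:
P(T) = T/3
F(s) = sqrt(12 + s)
P(-4)*(-148 + F(-2)) = ((1/3)*(-4))*(-148 + sqrt(12 - 2)) = -4*(-148 + sqrt(10))/3 = 592/3 - 4*sqrt(10)/3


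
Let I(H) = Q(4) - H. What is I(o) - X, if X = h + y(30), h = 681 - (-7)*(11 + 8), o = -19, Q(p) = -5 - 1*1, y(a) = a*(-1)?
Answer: -771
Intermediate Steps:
y(a) = -a
Q(p) = -6 (Q(p) = -5 - 1 = -6)
h = 814 (h = 681 - (-7)*19 = 681 - 1*(-133) = 681 + 133 = 814)
I(H) = -6 - H
X = 784 (X = 814 - 1*30 = 814 - 30 = 784)
I(o) - X = (-6 - 1*(-19)) - 1*784 = (-6 + 19) - 784 = 13 - 784 = -771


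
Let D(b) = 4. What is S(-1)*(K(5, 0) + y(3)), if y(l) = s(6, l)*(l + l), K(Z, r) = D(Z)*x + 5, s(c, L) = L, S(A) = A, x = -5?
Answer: -3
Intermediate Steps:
K(Z, r) = -15 (K(Z, r) = 4*(-5) + 5 = -20 + 5 = -15)
y(l) = 2*l**2 (y(l) = l*(l + l) = l*(2*l) = 2*l**2)
S(-1)*(K(5, 0) + y(3)) = -(-15 + 2*3**2) = -(-15 + 2*9) = -(-15 + 18) = -1*3 = -3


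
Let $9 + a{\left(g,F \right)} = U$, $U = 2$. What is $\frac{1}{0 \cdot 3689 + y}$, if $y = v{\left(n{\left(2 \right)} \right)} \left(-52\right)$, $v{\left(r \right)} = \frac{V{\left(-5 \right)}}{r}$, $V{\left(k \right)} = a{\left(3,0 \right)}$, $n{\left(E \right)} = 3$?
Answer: $\frac{3}{364} \approx 0.0082418$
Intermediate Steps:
$a{\left(g,F \right)} = -7$ ($a{\left(g,F \right)} = -9 + 2 = -7$)
$V{\left(k \right)} = -7$
$v{\left(r \right)} = - \frac{7}{r}$
$y = \frac{364}{3}$ ($y = - \frac{7}{3} \left(-52\right) = \left(-7\right) \frac{1}{3} \left(-52\right) = \left(- \frac{7}{3}\right) \left(-52\right) = \frac{364}{3} \approx 121.33$)
$\frac{1}{0 \cdot 3689 + y} = \frac{1}{0 \cdot 3689 + \frac{364}{3}} = \frac{1}{0 + \frac{364}{3}} = \frac{1}{\frac{364}{3}} = \frac{3}{364}$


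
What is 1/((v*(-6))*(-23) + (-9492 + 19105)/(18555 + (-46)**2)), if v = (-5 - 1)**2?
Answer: 20671/102703141 ≈ 0.00020127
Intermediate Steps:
v = 36 (v = (-6)**2 = 36)
1/((v*(-6))*(-23) + (-9492 + 19105)/(18555 + (-46)**2)) = 1/((36*(-6))*(-23) + (-9492 + 19105)/(18555 + (-46)**2)) = 1/(-216*(-23) + 9613/(18555 + 2116)) = 1/(4968 + 9613/20671) = 1/(102703141/20671) = 20671/102703141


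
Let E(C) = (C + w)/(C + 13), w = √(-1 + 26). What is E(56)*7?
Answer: 427/69 ≈ 6.1884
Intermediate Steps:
w = 5 (w = √25 = 5)
E(C) = (5 + C)/(13 + C) (E(C) = (C + 5)/(C + 13) = (5 + C)/(13 + C))
E(56)*7 = ((5 + 56)/(13 + 56))*7 = (61/69)*7 = 427/69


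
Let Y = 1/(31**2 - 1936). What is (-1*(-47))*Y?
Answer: -47/975 ≈ -0.048205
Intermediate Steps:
Y = -1/975 (Y = 1/(961 - 1936) = 1/(-975) = -1/975 ≈ -0.0010256)
(-1*(-47))*Y = -1*(-47)*(-1/975) = 47*(-1/975) = -47/975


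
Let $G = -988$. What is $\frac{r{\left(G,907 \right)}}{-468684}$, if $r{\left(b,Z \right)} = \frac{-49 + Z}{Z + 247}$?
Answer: $- \frac{143}{90143556} \approx -1.5864 \cdot 10^{-6}$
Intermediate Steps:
$r{\left(b,Z \right)} = \frac{-49 + Z}{247 + Z}$
$\frac{r{\left(G,907 \right)}}{-468684} = \frac{\frac{1}{247 + 907} \left(-49 + 907\right)}{-468684} = \frac{1}{1154} \cdot 858 \left(- \frac{1}{468684}\right) = \frac{429}{577} \left(- \frac{1}{468684}\right) = - \frac{143}{90143556}$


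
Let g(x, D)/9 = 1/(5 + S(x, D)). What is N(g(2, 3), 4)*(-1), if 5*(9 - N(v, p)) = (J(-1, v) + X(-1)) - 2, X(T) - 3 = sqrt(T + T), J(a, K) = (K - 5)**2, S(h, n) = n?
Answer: -371/64 + I*sqrt(2)/5 ≈ -5.7969 + 0.28284*I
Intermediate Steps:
J(a, K) = (-5 + K)**2
X(T) = 3 + sqrt(2)*sqrt(T) (X(T) = 3 + sqrt(T + T) = 3 + sqrt(2*T) = 3 + sqrt(2)*sqrt(T))
g(x, D) = 9/(5 + D)
N(v, p) = 44/5 - (-5 + v)**2/5 - I*sqrt(2)/5 (N(v, p) = 9 - (((-5 + v)**2 + (3 + sqrt(2)*sqrt(-1))) - 2)/5 = 9 - (((-5 + v)**2 + (3 + sqrt(2)*I)) - 2)/5 = 9 - (((-5 + v)**2 + (3 + I*sqrt(2))) - 2)/5 = 9 - ((3 + (-5 + v)**2 + I*sqrt(2)) - 2)/5 = 9 - (1 + (-5 + v)**2 + I*sqrt(2))/5 = 9 + (-1/5 - (-5 + v)**2/5 - I*sqrt(2)/5) = 44/5 - (-5 + v)**2/5 - I*sqrt(2)/5)
N(g(2, 3), 4)*(-1) = (44/5 - (-5 + 9/(5 + 3))**2/5 - I*sqrt(2)/5)*(-1) = (44/5 - (-5 + 9/8)**2/5 - I*sqrt(2)/5)*(-1) = (44/5 - (-31/8)**2/5 - I*sqrt(2)/5)*(-1) = (44/5 - 1/5*961/64 - I*sqrt(2)/5)*(-1) = (44/5 - 961/320 - I*sqrt(2)/5)*(-1) = (371/64 - I*sqrt(2)/5)*(-1) = -371/64 + I*sqrt(2)/5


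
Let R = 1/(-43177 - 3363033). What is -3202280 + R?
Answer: -10907638158801/3406210 ≈ -3.2023e+6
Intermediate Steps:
R = -1/3406210 (R = 1/(-3406210) = -1/3406210 ≈ -2.9358e-7)
-3202280 + R = -3202280 - 1/3406210 = -10907638158801/3406210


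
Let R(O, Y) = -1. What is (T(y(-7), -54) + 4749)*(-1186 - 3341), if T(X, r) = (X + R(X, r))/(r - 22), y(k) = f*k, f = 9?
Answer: -408548169/19 ≈ -2.1503e+7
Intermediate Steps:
y(k) = 9*k
T(X, r) = (-1 + X)/(-22 + r) (T(X, r) = (X - 1)/(r - 22) = (-1 + X)/(-22 + r))
(T(y(-7), -54) + 4749)*(-1186 - 3341) = ((-1 + 9*(-7))/(-22 - 54) + 4749)*(-1186 - 3341) = ((-1 - 63)/(-76) + 4749)*(-4527) = (-1/76*(-64) + 4749)*(-4527) = (16/19 + 4749)*(-4527) = (90247/19)*(-4527) = -408548169/19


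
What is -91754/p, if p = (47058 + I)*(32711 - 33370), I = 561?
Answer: 7058/2413917 ≈ 0.0029239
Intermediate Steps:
p = -31380921 (p = (47058 + 561)*(32711 - 33370) = 47619*(-659) = -31380921)
-91754/p = -91754/(-31380921) = -91754*(-1/31380921) = 7058/2413917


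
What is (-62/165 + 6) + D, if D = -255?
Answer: -41147/165 ≈ -249.38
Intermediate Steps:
(-62/165 + 6) + D = (-62/165 + 6) - 255 = 928/165 - 255 = -41147/165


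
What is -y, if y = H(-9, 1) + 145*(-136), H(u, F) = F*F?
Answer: 19719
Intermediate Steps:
H(u, F) = F²
y = -19719 (y = 1² + 145*(-136) = 1 - 19720 = -19719)
-y = -1*(-19719) = 19719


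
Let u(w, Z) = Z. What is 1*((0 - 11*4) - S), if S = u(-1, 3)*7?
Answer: -65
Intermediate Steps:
S = 21 (S = 3*7 = 21)
1*((0 - 11*4) - S) = 1*((0 - 11*4) - 1*21) = 1*((0 - 44) - 21) = 1*(-44 - 21) = 1*(-65) = -65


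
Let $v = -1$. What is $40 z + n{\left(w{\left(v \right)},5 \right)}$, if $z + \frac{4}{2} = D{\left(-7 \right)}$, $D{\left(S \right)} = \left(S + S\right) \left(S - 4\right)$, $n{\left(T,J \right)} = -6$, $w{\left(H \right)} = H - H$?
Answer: $6074$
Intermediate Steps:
$w{\left(H \right)} = 0$
$D{\left(S \right)} = 2 S \left(-4 + S\right)$
$z = 152$ ($z = -2 + 2 \left(-7\right) \left(-4 - 7\right) = -2 + 2 \left(-7\right) \left(-11\right) = -2 + 154 = 152$)
$40 z + n{\left(w{\left(v \right)},5 \right)} = 40 \cdot 152 - 6 = 6080 - 6 = 6074$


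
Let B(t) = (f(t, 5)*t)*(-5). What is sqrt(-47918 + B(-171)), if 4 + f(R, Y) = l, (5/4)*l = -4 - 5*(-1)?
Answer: I*sqrt(50654) ≈ 225.06*I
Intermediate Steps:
l = 4/5 (l = 4*(-4 - 5*(-1))/5 = 4*(-4 + 5)/5 = (4/5)*1 = 4/5 ≈ 0.80000)
f(R, Y) = -16/5 (f(R, Y) = -4 + 4/5 = -16/5)
B(t) = 16*t (B(t) = -16*t/5*(-5) = 16*t)
sqrt(-47918 + B(-171)) = sqrt(-47918 + 16*(-171)) = sqrt(-47918 - 2736) = sqrt(-50654) = I*sqrt(50654)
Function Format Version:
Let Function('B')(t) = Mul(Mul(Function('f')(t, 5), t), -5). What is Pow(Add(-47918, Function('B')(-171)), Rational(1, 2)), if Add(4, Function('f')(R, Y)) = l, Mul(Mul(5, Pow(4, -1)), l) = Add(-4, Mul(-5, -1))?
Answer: Mul(I, Pow(50654, Rational(1, 2))) ≈ Mul(225.06, I)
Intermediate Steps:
l = Rational(4, 5) (l = Mul(Rational(4, 5), Add(-4, Mul(-5, -1))) = Mul(Rational(4, 5), Add(-4, 5)) = Mul(Rational(4, 5), 1) = Rational(4, 5) ≈ 0.80000)
Function('f')(R, Y) = Rational(-16, 5) (Function('f')(R, Y) = Add(-4, Rational(4, 5)) = Rational(-16, 5))
Function('B')(t) = Mul(16, t) (Function('B')(t) = Mul(Mul(Rational(-16, 5), t), -5) = Mul(16, t))
Pow(Add(-47918, Function('B')(-171)), Rational(1, 2)) = Pow(Add(-47918, Mul(16, -171)), Rational(1, 2)) = Pow(Add(-47918, -2736), Rational(1, 2)) = Pow(-50654, Rational(1, 2)) = Mul(I, Pow(50654, Rational(1, 2)))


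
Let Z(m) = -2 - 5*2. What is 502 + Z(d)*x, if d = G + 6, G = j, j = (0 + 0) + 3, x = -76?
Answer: 1414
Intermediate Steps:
j = 3 (j = 0 + 3 = 3)
G = 3
d = 9 (d = 3 + 6 = 9)
Z(m) = -12 (Z(m) = -2 - 10 = -12)
502 + Z(d)*x = 502 - 12*(-76) = 502 + 912 = 1414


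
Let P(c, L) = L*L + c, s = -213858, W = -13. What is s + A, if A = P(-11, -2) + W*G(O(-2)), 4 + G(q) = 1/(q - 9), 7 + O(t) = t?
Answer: -3848621/18 ≈ -2.1381e+5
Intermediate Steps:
O(t) = -7 + t
G(q) = -4 + 1/(-9 + q) (G(q) = -4 + 1/(q - 9) = -4 + 1/(-9 + q))
P(c, L) = c + L² (P(c, L) = L² + c = c + L²)
A = 823/18 (A = (-11 + (-2)²) - 13*(37 - 4*(-7 - 2))/(-9 + (-7 - 2)) = (-11 + 4) - 13*(37 - 4*(-9))/(-9 - 9) = -7 - 13*(37 + 36)/(-18) = -7 - (-13)*73/18 = -7 - 13*(-73/18) = -7 + 949/18 = 823/18 ≈ 45.722)
s + A = -213858 + 823/18 = -3848621/18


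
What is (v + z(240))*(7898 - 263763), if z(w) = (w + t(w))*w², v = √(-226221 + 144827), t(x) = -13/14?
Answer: -24663748464000/7 - 255865*I*√81394 ≈ -3.5234e+12 - 7.2997e+7*I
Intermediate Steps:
t(x) = -13/14 (t(x) = -13*1/14 = -13/14)
v = I*√81394 (v = √(-81394) = I*√81394 ≈ 285.3*I)
z(w) = w²*(-13/14 + w) (z(w) = (w - 13/14)*w² = (-13/14 + w)*w² = w²*(-13/14 + w))
(v + z(240))*(7898 - 263763) = (I*√81394 + 240²*(-13/14 + 240))*(7898 - 263763) = (I*√81394 + 57600*(3347/14))*(-255865) = (I*√81394 + 96393600/7)*(-255865) = (96393600/7 + I*√81394)*(-255865) = -24663748464000/7 - 255865*I*√81394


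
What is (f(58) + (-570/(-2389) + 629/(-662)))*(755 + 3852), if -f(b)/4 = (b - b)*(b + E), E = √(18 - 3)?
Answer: -5184445987/1581518 ≈ -3278.1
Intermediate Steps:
E = √15 ≈ 3.8730
f(b) = 0 (f(b) = -4*(b - b)*(b + √15) = -0*(b + √15) = -4*0 = 0)
(f(58) + (-570/(-2389) + 629/(-662)))*(755 + 3852) = (0 + (-570/(-2389) + 629/(-662)))*(755 + 3852) = (0 + (-570*(-1/2389) + 629*(-1/662)))*4607 = (0 + (570/2389 - 629/662))*4607 = (0 - 1125341/1581518)*4607 = -1125341/1581518*4607 = -5184445987/1581518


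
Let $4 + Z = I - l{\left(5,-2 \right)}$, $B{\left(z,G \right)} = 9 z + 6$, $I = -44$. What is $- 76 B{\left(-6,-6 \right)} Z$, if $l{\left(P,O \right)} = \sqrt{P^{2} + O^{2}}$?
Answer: $-175104 - 3648 \sqrt{29} \approx -1.9475 \cdot 10^{5}$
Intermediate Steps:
$l{\left(P,O \right)} = \sqrt{O^{2} + P^{2}}$
$B{\left(z,G \right)} = 6 + 9 z$
$Z = -48 - \sqrt{29}$ ($Z = -4 - \left(44 + \sqrt{\left(-2\right)^{2} + 5^{2}}\right) = -4 - \left(44 + \sqrt{4 + 25}\right) = -4 - \left(44 + \sqrt{29}\right) = -48 - \sqrt{29} \approx -53.385$)
$- 76 B{\left(-6,-6 \right)} Z = - 76 \left(6 + 9 \left(-6\right)\right) \left(-48 - \sqrt{29}\right) = - 76 \left(6 - 54\right) \left(-48 - \sqrt{29}\right) = \left(-76\right) \left(-48\right) \left(-48 - \sqrt{29}\right) = 3648 \left(-48 - \sqrt{29}\right) = -175104 - 3648 \sqrt{29}$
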